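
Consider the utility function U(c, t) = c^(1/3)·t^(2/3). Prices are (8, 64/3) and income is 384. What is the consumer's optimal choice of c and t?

MU_c = 1/3·c^(-2/3)·t^(2/3) and MU_t = 2/3·c^(1/3)·t^(-1/3).
MRS = MU_c/MU_t = (0.5)·t/c.
Tangency: set MRS = p_c/p_t = 8/(64/3) = 0.375.
So (0.5)·t/c = 0.375, i.e. t = 0.75·c.
Substitute into the budget 8·c + (64/3)·t = 384: 24·c = 384, so c* = 16.
Then t* = 0.75·16 = 12.

c* = 16, t* = 12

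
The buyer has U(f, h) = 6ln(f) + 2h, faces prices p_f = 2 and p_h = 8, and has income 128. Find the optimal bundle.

MU_f = 6/f, MU_h = 2.
MRS = 6/f ÷ 2.
Tangency: set MRS = p_f/p_h = 2/8 = 0.25.
MRS depends only on f: 3/f = 0.25 ⇒ f* = 3/0.25 = 12.
From the budget, 8·h = 128 − 2·12 = 104, so h* = 13.

f* = 12, h* = 13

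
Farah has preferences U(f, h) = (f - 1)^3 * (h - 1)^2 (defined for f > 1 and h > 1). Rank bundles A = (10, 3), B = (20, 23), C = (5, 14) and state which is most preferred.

Bundle B

Evaluate utility at each bundle:
U(A) = 2916.
U(B) = 3319756.
U(C) = 10816.
Highest utility is B, so B ≻ C ≻ A.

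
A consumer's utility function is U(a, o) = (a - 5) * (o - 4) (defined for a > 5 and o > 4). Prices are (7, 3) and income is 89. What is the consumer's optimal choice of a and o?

a* = 8, o* = 11

MU_a = (o−4), MU_o = (a−5).
MRS = (o−4)/(a−5).
Tangency: set MRS = p_a/p_o = 7/3.
So (o − 4)/(a − 5) = 7/3, i.e. (o − 4) = (7/3)·(a − 5).
Rewrite the budget in excess-of-subsistence terms: 7·(a − 5) + 3·(o − 4) = 89 − 7·5 − 3·4 = 42.
Substituting, 14·(a − 5) = 42, so a − 5 = 3 and a* = 8.
Then o − 4 = (7/3)·3 = 7, so o* = 11.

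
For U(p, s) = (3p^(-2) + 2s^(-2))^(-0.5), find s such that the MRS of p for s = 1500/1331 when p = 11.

s = 10

For CES with ρ = -2, MRS = (3/2)·(s/p)^3.
Setting (3/2)·(s/11)^3 = 1500/1331 gives (s/11)^3 = 1000/1331, so s/11 = 10/11 and s = 10.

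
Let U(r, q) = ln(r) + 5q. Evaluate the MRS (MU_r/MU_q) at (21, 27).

MU_r = 1/r, MU_q = 5.
MRS = 1/r ÷ 5.
At (21, 27): MRS = 1/105.
So at (21, 27) the consumer would give up 1/105 units of q for one more unit of r.

MRS = 1/105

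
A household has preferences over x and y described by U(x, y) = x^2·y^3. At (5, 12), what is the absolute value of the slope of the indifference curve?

MRS = 1.6

MU_x = 2·x·y^3 and MU_y = 3·x^2·y^2.
MRS = MU_x/MU_y = (2/3)·y/x.
At (5, 12): MRS = 1.6.
The indifference curve has slope −1.6 at this bundle.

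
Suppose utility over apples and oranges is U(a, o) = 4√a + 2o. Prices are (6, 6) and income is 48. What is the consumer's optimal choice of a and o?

MU_a = 4/(2√a), MU_o = 2.
MRS = 4/(2√a) ÷ 2.
Tangency: set MRS = p_a/p_o = 6/6 = 1.
MRS depends only on a: 1/√a = 1 ⇒ √a = 1/1 = 1 ⇒ a* = 1.
From the budget, 6·o = 48 − 6·1 = 42, so o* = 7.

a* = 1, o* = 7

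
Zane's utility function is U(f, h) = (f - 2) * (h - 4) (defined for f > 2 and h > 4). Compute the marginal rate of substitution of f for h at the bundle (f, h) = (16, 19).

MU_f = (h−4), MU_h = (f−2).
MRS = (h−4)/(f−2).
At (16, 19): MRS = 15/14.
That is, one extra unit of f is worth 15/14 units of h at the margin.

MRS = 15/14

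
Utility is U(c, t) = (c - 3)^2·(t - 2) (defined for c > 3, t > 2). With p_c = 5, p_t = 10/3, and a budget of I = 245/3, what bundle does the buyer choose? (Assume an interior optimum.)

c* = 11, t* = 8

MU_c = 2·(c−3)·(t−2), MU_t = (c−3)^2.
MRS = (2/1)·(t−2)/(c−3).
Tangency: set MRS = p_c/p_t = 5/(10/3) = 1.5.
So (2/1)·(t − 2)/(c − 3) = 1.5, i.e. (t − 2) = 0.75·(c − 3).
Rewrite the budget in excess-of-subsistence terms: 5·(c − 3) + (10/3)·(t − 2) = 245/3 − 5·3 − (10/3)·2 = 60.
Substituting, 7.5·(c − 3) = 60, so c − 3 = 8 and c* = 11.
Then t − 2 = 0.75·8 = 6, so t* = 8.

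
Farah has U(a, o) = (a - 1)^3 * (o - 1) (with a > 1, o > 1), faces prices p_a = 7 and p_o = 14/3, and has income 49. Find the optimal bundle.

MU_a = 3·(a−1)^2·(o−1), MU_o = (a−1)^3.
MRS = (3/1)·(o−1)/(a−1).
Tangency: set MRS = p_a/p_o = 7/(14/3) = 1.5.
So (3/1)·(o − 1)/(a − 1) = 1.5, i.e. (o − 1) = 0.5·(a − 1).
Rewrite the budget in excess-of-subsistence terms: 7·(a − 1) + (14/3)·(o − 1) = 49 − 7·1 − (14/3)·1 = 112/3.
Substituting, (28/3)·(a − 1) = 112/3, so a − 1 = 4 and a* = 5.
Then o − 1 = 0.5·4 = 2, so o* = 3.

a* = 5, o* = 3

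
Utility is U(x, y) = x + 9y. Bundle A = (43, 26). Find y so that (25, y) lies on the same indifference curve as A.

y = 28

U(43, 26) = 277.
Set U(25, y) = 277 and solve.
25 + 9y = 277 ⇒ 9y = 252 ⇒ y = 28.
Check: U(25, 28) = 277.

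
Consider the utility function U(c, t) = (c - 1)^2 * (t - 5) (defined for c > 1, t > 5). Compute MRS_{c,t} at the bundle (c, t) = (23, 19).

MU_c = 2·(c−1)·(t−5), MU_t = (c−1)^2.
MRS = (2/1)·(t−5)/(c−1).
At (23, 19): MRS = 14/11.
That is, one extra unit of c is worth 14/11 units of t at the margin.

MRS = 14/11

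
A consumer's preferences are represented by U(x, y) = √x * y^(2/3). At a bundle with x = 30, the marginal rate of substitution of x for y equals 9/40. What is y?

MU_x = 0.5·x^(-0.5)·y^(2/3) and MU_y = 2/3·√x·y^(-1/3).
MRS = MU_x/MU_y = (0.75)·y/x.
Substitute x = 30: MRS = y/40. Setting y/40 = 9/40 gives y = (9/40)·40 = 9.

y = 9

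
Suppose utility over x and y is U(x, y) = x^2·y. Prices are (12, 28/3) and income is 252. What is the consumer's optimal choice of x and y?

x* = 14, y* = 9

MU_x = 2·x·y and MU_y = x^2.
MRS = MU_x/MU_y = (2/1)·y/x.
Tangency: set MRS = p_x/p_y = 12/(28/3) = 9/7.
So (2/1)·y/x = 9/7, i.e. y = (9/14)·x.
Substitute into the budget 12·x + (28/3)·y = 252: 18·x = 252, so x* = 14.
Then y* = (9/14)·14 = 9.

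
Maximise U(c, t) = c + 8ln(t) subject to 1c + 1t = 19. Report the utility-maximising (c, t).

MU_c = 1, MU_t = 8/t.
MRS = 1 ÷ (8/t).
Tangency: set MRS = p_c/p_t = 1/1 = 1.
MRS depends only on t: 0.125·t = 1 ⇒ t* = 1/0.125 = 8.
From the budget, 1·c = 19 − 1·8 = 11, so c* = 11.

c* = 11, t* = 8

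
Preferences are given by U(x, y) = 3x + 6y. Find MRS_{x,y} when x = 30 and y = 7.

MU_x = 3, MU_y = 6, so MRS = 3/6 = 0.5 at every bundle.
At (30, 7): MRS = 0.5.
So at (30, 7) the consumer would give up 0.5 units of y for one more unit of x.

MRS = 0.5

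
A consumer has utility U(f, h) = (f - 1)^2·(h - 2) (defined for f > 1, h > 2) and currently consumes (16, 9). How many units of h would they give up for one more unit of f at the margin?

MRS = 14/15

MU_f = 2·(f−1)·(h−2), MU_h = (f−1)^2.
MRS = (2/1)·(h−2)/(f−1).
At (16, 9): MRS = 14/15.
The indifference curve has slope −14/15 at this bundle.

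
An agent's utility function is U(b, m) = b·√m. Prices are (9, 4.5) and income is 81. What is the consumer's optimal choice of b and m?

MU_b = √m and MU_m = 0.5·b·m^(-0.5).
MRS = MU_b/MU_m = (2)·m/b.
Tangency: set MRS = p_b/p_m = 9/4.5 = 2.
So (2)·m/b = 2, i.e. m = b.
Substitute into the budget 9·b + 4.5·m = 81: 13.5·b = 81, so b* = 6.
Then m* = 6.

b* = 6, m* = 6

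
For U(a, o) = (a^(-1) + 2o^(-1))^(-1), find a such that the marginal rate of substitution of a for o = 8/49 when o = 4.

a = 7

For CES with ρ = -1, MRS = (1/2)·(o/a)^2.
Setting (1/2)·(4/a)^2 = 8/49 gives (4/a)^2 = 16/49, so 4/a = 4/7 and a = 7.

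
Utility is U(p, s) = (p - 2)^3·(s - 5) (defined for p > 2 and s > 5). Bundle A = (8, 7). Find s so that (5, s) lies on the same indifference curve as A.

s = 21

U(8, 7) = 432.
Set U(5, s) = 432 and solve.
With p = 5: (5 − 2)^3 = 27, so (s − 5) = 432/27 = 16.
So s = 5 + 16 = 21.
Check: U(5, 21) = 432.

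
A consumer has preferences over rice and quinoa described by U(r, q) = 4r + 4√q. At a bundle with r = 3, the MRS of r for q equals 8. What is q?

MU_r = 4, MU_q = 4/(2√q).
MRS = 4 ÷ (4/(2√q)).
MRS depends only on q: 2·√q = 8 ⇒ √q = 8/2 = 4 ⇒ q = 16.

q = 16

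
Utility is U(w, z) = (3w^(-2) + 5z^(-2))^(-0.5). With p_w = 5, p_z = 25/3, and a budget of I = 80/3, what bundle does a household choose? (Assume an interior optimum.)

For CES with ρ = -2, MRS = (3/5)·(z/w)^3.
Tangency: set MRS = p_w/p_z = 5/(25/3) = 0.6.
So (z/w)^3 = 1; taking the cube root, z/w = 1, i.e. z = w.
Substitute into the budget 5·w + (25/3)·z = 80/3: (40/3)·w = 80/3, so w* = 2 and z* = 2.

w* = 2, z* = 2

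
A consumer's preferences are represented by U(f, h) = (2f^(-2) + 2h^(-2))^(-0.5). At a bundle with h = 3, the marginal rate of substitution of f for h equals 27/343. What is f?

f = 7

For CES with ρ = -2, MRS = (h/f)^3.
Setting (3/f)^3 = 27/343 gives 3/f = 3/7 and f = 7.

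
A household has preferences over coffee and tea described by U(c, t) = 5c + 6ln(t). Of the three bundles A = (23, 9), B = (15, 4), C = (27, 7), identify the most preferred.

Bundle C

Evaluate utility at each bundle:
U(A) = 128.183.
U(B) = 83.318.
U(C) = 146.675.
Highest utility is C, so C ≻ A ≻ B.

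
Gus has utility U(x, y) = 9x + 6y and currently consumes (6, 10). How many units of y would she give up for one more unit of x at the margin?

MU_x = 9, MU_y = 6, so MRS = 9/6 = 1.5 at every bundle.
At (6, 10): MRS = 1.5.
The indifference curve has slope −1.5 at this bundle.

MRS = 1.5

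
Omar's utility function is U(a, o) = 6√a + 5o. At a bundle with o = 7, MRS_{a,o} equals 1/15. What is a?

MU_a = 6/(2√a), MU_o = 5.
MRS = 6/(2√a) ÷ 5.
MRS depends only on a: 0.6/√a = 1/15 ⇒ √a = 0.6/(1/15) = 9 ⇒ a = 81.

a = 81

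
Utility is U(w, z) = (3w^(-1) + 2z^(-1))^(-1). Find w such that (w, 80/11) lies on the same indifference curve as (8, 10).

U depends on (w, z) only through S = 3w^(-1) + 2z^(-1), so equal utility means equal S. At (8, 10): S = 23/40.
With z = 80/11: 2·(80/11)^(-1) = 11/40, so 3w^(-1) = 23/40 − 11/40 = 0.3, i.e. w^(-1) = 0.1.
Hence w = 1/0.1 = 10.
Check: U(10, 80/11) = 1.7391.

w = 10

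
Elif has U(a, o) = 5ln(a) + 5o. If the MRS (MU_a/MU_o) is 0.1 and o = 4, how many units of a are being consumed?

a = 10

MU_a = 5/a, MU_o = 5.
MRS = 5/a ÷ 5.
MRS depends only on a: 1/a = 0.1 ⇒ a = 1/0.1 = 10.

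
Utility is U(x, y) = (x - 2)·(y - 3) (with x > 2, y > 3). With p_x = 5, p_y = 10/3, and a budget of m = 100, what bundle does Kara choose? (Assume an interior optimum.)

MU_x = (y−3), MU_y = (x−2).
MRS = (y−3)/(x−2).
Tangency: set MRS = p_x/p_y = 5/(10/3) = 1.5.
So (y − 3)/(x − 2) = 1.5, i.e. (y − 3) = 1.5·(x − 2).
Rewrite the budget in excess-of-subsistence terms: 5·(x − 2) + (10/3)·(y − 3) = 100 − 5·2 − (10/3)·3 = 80.
Substituting, 10·(x − 2) = 80, so x − 2 = 8 and x* = 10.
Then y − 3 = 1.5·8 = 12, so y* = 15.

x* = 10, y* = 15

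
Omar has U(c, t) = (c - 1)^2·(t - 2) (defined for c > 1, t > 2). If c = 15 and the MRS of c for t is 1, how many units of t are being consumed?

MU_c = 2·(c−1)·(t−2), MU_t = (c−1)^2.
MRS = (2/1)·(t−2)/(c−1).
Substitute c = 15: MRS = (t − 2)/7. Setting this equal to 1 gives t − 2 = 1·7 = 7, so t = 9.

t = 9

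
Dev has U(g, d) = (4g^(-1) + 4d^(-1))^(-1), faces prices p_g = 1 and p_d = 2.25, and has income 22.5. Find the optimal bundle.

For CES with ρ = -1, MRS = (d/g)^2.
Tangency: set MRS = p_g/p_d = 1/2.25 = 4/9.
So (d/g)^2 = 4/9; taking the square root, d/g = 2/3, i.e. d = (2/3)·g.
Substitute into the budget 1·g + 2.25·d = 22.5: 2.5·g = 22.5, so g* = 9 and d* = (2/3)·9 = 6.

g* = 9, d* = 6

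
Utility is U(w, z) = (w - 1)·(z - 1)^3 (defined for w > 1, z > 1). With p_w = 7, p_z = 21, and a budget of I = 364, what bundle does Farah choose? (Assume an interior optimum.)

MU_w = (z−1)^3, MU_z = 3·(w−1)·(z−1)^2.
MRS = (1/3)·(z−1)/(w−1).
Tangency: set MRS = p_w/p_z = 7/21 = 1/3.
So (1/3)·(z − 1)/(w − 1) = 1/3, i.e. (z − 1) = (w − 1).
Rewrite the budget in excess-of-subsistence terms: 7·(w − 1) + 21·(z − 1) = 364 − 7·1 − 21·1 = 336.
Substituting, 28·(w − 1) = 336, so w − 1 = 12 and w* = 13.
Then z − 1 = 12, so z* = 13.

w* = 13, z* = 13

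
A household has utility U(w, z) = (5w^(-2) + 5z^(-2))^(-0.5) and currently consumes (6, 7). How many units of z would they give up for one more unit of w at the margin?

For CES with ρ = -2, MRS = (z/w)^3.
At (6, 7): MRS = 343/216.
The indifference curve has slope −343/216 at this bundle.

MRS = 343/216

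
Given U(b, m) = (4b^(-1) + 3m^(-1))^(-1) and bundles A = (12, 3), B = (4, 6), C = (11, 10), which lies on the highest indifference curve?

Evaluate utility at each bundle:
U(A) = 0.750.
U(B) = 0.667.
U(C) = 1.507.
Highest utility is C, so C ≻ A ≻ B.

Bundle C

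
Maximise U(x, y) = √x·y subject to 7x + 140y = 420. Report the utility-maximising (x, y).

x* = 20, y* = 2

MU_x = 0.5·x^(-0.5)·y and MU_y = √x.
MRS = MU_x/MU_y = (0.5)·y/x.
Tangency: set MRS = p_x/p_y = 7/140 = 0.05.
So (0.5)·y/x = 0.05, i.e. y = 0.1·x.
Substitute into the budget 7·x + 140·y = 420: 21·x = 420, so x* = 20.
Then y* = 0.1·20 = 2.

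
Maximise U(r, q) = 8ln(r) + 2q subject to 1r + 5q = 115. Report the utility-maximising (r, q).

r* = 20, q* = 19

MU_r = 8/r, MU_q = 2.
MRS = 8/r ÷ 2.
Tangency: set MRS = p_r/p_q = 1/5 = 0.2.
MRS depends only on r: 4/r = 0.2 ⇒ r* = 4/0.2 = 20.
From the budget, 5·q = 115 − 1·20 = 95, so q* = 19.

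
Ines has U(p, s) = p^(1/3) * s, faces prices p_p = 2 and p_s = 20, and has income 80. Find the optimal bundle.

p* = 10, s* = 3

MU_p = 1/3·p^(-2/3)·s and MU_s = p^(1/3).
MRS = MU_p/MU_s = (1/3)·s/p.
Tangency: set MRS = p_p/p_s = 2/20 = 0.1.
So (1/3)·s/p = 0.1, i.e. s = 0.3·p.
Substitute into the budget 2·p + 20·s = 80: 8·p = 80, so p* = 10.
Then s* = 0.3·10 = 3.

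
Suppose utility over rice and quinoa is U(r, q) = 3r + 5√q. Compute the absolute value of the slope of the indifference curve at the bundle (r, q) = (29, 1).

MU_r = 3, MU_q = 5/(2√q).
MRS = 3 ÷ (5/(2√q)).
At (29, 1): MRS = 1.2.
That is, one extra unit of r is worth 1.2 units of q at the margin.

MRS = 1.2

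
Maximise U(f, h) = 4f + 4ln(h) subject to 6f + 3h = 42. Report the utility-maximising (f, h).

MU_f = 4, MU_h = 4/h.
MRS = 4 ÷ (4/h).
Tangency: set MRS = p_f/p_h = 6/3 = 2.
MRS depends only on h: h = 2 ⇒ h* = 2.
From the budget, 6·f = 42 − 3·2 = 36, so f* = 6.

f* = 6, h* = 2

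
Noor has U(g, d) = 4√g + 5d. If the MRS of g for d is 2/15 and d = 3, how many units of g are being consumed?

g = 9

MU_g = 4/(2√g), MU_d = 5.
MRS = 4/(2√g) ÷ 5.
MRS depends only on g: 0.4/√g = 2/15 ⇒ √g = 0.4/(2/15) = 3 ⇒ g = 9.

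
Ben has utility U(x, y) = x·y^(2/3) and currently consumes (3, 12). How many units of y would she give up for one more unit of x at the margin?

MRS = 6

MU_x = y^(2/3) and MU_y = 2/3·x·y^(-1/3).
MRS = MU_x/MU_y = (1.5)·y/x.
At (3, 12): MRS = 6.
The indifference curve has slope −6 at this bundle.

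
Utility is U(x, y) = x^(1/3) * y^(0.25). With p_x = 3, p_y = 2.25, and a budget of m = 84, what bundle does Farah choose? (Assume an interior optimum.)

x* = 16, y* = 16

MU_x = 1/3·x^(-2/3)·y^(0.25) and MU_y = 0.25·x^(1/3)·y^(-0.75).
MRS = MU_x/MU_y = (4/3)·y/x.
Tangency: set MRS = p_x/p_y = 3/2.25 = 4/3.
So (4/3)·y/x = 4/3, i.e. y = x.
Substitute into the budget 3·x + 2.25·y = 84: 5.25·x = 84, so x* = 16.
Then y* = 16.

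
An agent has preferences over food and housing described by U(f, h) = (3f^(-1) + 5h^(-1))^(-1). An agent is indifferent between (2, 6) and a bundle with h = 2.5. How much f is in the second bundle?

f = 9

U depends on (f, h) only through S = 3f^(-1) + 5h^(-1), so equal utility means equal S. At (2, 6): S = 7/3.
With h = 2.5: 5·2.5^(-1) = 2, so 3f^(-1) = 7/3 − 2 = 1/3, i.e. f^(-1) = 1/9.
Hence f = 1/(1/9) = 9.
Check: U(9, 2.5) = 0.4286.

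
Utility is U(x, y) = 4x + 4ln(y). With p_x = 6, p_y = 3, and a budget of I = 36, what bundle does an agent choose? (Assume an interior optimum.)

MU_x = 4, MU_y = 4/y.
MRS = 4 ÷ (4/y).
Tangency: set MRS = p_x/p_y = 6/3 = 2.
MRS depends only on y: y = 2 ⇒ y* = 2.
From the budget, 6·x = 36 − 3·2 = 30, so x* = 5.

x* = 5, y* = 2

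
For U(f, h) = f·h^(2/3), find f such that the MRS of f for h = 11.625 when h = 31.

MU_f = h^(2/3) and MU_h = 2/3·f·h^(-1/3).
MRS = MU_f/MU_h = (1.5)·h/f.
Substitute h = 31: MRS = 46.5/f. Setting 46.5/f = 11.625 gives f = 46.5/11.625 = 4.

f = 4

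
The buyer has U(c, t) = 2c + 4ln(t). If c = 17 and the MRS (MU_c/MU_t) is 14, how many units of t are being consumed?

t = 28

MU_c = 2, MU_t = 4/t.
MRS = 2 ÷ (4/t).
MRS depends only on t: 0.5·t = 14 ⇒ t = 14/0.5 = 28.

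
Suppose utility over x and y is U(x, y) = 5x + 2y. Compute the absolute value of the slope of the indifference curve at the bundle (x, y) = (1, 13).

MU_x = 5, MU_y = 2, so MRS = 5/2 = 2.5 at every bundle.
At (1, 13): MRS = 2.5.
The indifference curve has slope −2.5 at this bundle.

MRS = 2.5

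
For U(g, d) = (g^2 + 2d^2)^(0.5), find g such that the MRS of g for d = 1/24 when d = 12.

g = 1

For CES with ρ = 2, MRS = (1/2)·(d/g)^(-1).
Setting (1/2)·(12/g)^(-1) = 1/24 gives (12/g)^(-1) = 1/12, so 12/g = 12 and g = 1.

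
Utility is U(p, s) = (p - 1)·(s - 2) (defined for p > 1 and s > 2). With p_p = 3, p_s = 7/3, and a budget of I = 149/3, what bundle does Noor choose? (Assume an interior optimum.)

p* = 8, s* = 11

MU_p = (s−2), MU_s = (p−1).
MRS = (s−2)/(p−1).
Tangency: set MRS = p_p/p_s = 3/(7/3) = 9/7.
So (s − 2)/(p − 1) = 9/7, i.e. (s − 2) = (9/7)·(p − 1).
Rewrite the budget in excess-of-subsistence terms: 3·(p − 1) + (7/3)·(s − 2) = 149/3 − 3·1 − (7/3)·2 = 42.
Substituting, 6·(p − 1) = 42, so p − 1 = 7 and p* = 8.
Then s − 2 = (9/7)·7 = 9, so s* = 11.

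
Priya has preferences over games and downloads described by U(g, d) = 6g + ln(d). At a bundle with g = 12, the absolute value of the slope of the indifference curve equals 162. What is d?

MU_g = 6, MU_d = 1/d.
MRS = 6 ÷ (1/d).
MRS depends only on d: 6·d = 162 ⇒ d = 162/6 = 27.

d = 27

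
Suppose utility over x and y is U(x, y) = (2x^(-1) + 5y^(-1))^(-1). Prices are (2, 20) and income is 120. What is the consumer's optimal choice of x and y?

For CES with ρ = -1, MRS = (2/5)·(y/x)^2.
Tangency: set MRS = p_x/p_y = 2/20 = 0.1.
So (y/x)^2 = 0.25; taking the square root, y/x = 0.5, i.e. y = 0.5·x.
Substitute into the budget 2·x + 20·y = 120: 12·x = 120, so x* = 10 and y* = 0.5·10 = 5.

x* = 10, y* = 5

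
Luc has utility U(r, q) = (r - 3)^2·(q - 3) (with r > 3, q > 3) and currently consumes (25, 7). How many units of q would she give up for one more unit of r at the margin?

MU_r = 2·(r−3)·(q−3), MU_q = (r−3)^2.
MRS = (2/1)·(q−3)/(r−3).
At (25, 7): MRS = 4/11.
So at (25, 7) the consumer would give up 4/11 units of q for one more unit of r.

MRS = 4/11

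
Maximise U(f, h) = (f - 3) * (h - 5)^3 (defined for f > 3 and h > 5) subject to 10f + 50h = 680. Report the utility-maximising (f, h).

f* = 13, h* = 11

MU_f = (h−5)^3, MU_h = 3·(f−3)·(h−5)^2.
MRS = (1/3)·(h−5)/(f−3).
Tangency: set MRS = p_f/p_h = 10/50 = 0.2.
So (1/3)·(h − 5)/(f − 3) = 0.2, i.e. (h − 5) = 0.6·(f − 3).
Rewrite the budget in excess-of-subsistence terms: 10·(f − 3) + 50·(h − 5) = 680 − 10·3 − 50·5 = 400.
Substituting, 40·(f − 3) = 400, so f − 3 = 10 and f* = 13.
Then h − 5 = 0.6·10 = 6, so h* = 11.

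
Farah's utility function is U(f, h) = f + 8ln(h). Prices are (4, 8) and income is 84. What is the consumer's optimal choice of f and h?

f* = 13, h* = 4

MU_f = 1, MU_h = 8/h.
MRS = 1 ÷ (8/h).
Tangency: set MRS = p_f/p_h = 4/8 = 0.5.
MRS depends only on h: 0.125·h = 0.5 ⇒ h* = 0.5/0.125 = 4.
From the budget, 4·f = 84 − 8·4 = 52, so f* = 13.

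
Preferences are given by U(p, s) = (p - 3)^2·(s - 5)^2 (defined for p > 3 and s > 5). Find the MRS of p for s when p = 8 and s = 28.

MRS = 4.6

MU_p = 2·(p−3)·(s−5)^2, MU_s = 2·(p−3)^2·(s−5).
MRS = (s−5)/(p−3).
At (8, 28): MRS = 4.6.
That is, one extra unit of p is worth 4.6 units of s at the margin.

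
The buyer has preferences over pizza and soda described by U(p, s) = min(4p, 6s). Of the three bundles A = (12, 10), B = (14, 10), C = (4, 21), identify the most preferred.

Bundle B

Evaluate utility at each bundle:
U(A) = 48.
U(B) = 56.
U(C) = 16.
Highest utility is B, so B ≻ A ≻ C.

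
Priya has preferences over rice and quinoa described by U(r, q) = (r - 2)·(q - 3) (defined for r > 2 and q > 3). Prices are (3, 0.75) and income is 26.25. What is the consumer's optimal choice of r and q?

MU_r = (q−3), MU_q = (r−2).
MRS = (q−3)/(r−2).
Tangency: set MRS = p_r/p_q = 3/0.75 = 4.
So (q − 3)/(r − 2) = 4, i.e. (q − 3) = 4·(r − 2).
Rewrite the budget in excess-of-subsistence terms: 3·(r − 2) + 0.75·(q − 3) = 26.25 − 3·2 − 0.75·3 = 18.
Substituting, 6·(r − 2) = 18, so r − 2 = 3 and r* = 5.
Then q − 3 = 4·3 = 12, so q* = 15.

r* = 5, q* = 15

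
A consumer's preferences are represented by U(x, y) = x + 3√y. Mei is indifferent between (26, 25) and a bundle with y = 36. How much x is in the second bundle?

x = 23

U(26, 25) = 41.
Set U(x, 36) = 41 and solve.
With y = 36: √36 = 6, so x = 41 − 3·6 = 23.
Check: U(23, 36) = 41.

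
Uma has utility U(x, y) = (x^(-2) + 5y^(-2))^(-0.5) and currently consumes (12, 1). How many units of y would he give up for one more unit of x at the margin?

For CES with ρ = -2, MRS = (1/5)·(y/x)^3.
At (12, 1): MRS = 1/8640.
That is, one extra unit of x is worth 1/8640 units of y at the margin.

MRS = 1/8640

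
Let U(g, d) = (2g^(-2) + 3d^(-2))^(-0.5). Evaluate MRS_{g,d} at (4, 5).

MRS = 125/96

For CES with ρ = -2, MRS = (2/3)·(d/g)^3.
At (4, 5): MRS = 125/96.
That is, one extra unit of g is worth 125/96 units of d at the margin.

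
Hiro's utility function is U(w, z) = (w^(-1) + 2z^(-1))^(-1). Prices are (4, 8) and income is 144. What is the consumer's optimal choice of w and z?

w* = 12, z* = 12

For CES with ρ = -1, MRS = (1/2)·(z/w)^2.
Tangency: set MRS = p_w/p_z = 4/8 = 0.5.
So (z/w)^2 = 1; taking the square root, z/w = 1, i.e. z = w.
Substitute into the budget 4·w + 8·z = 144: 12·w = 144, so w* = 12 and z* = 12.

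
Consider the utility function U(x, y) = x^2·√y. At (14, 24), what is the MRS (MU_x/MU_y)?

MU_x = 2·x·√y and MU_y = 0.5·x^2·y^(-0.5).
MRS = MU_x/MU_y = (4)·y/x.
At (14, 24): MRS = 48/7.
The indifference curve has slope −48/7 at this bundle.

MRS = 48/7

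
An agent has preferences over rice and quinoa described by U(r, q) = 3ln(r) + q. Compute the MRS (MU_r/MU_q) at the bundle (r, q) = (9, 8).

MU_r = 3/r, MU_q = 1.
MRS = 3/r ÷ 1.
At (9, 8): MRS = 1/3.
The indifference curve has slope −1/3 at this bundle.

MRS = 1/3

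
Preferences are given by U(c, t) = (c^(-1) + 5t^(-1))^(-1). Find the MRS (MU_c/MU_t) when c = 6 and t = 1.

For CES with ρ = -1, MRS = (1/5)·(t/c)^2.
At (6, 1): MRS = 1/180.
The indifference curve has slope −1/180 at this bundle.

MRS = 1/180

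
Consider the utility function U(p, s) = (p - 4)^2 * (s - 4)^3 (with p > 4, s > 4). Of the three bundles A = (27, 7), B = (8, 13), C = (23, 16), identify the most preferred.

Bundle C

Evaluate utility at each bundle:
U(A) = 14283.
U(B) = 11664.
U(C) = 623808.
Highest utility is C, so C ≻ A ≻ B.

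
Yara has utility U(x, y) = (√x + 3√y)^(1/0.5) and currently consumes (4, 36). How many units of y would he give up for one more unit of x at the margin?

MRS = 1

For CES with ρ = 0.5, MRS = (1/3)·√(y/x).
At (4, 36): MRS = 1.
The indifference curve has slope −1 at this bundle.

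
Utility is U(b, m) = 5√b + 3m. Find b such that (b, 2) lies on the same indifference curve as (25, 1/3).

b = 16

U(25, 1/3) = 26.
Set U(b, 2) = 26 and solve.
With m = 2: 5√b = 26 − 3·2 = 20, so √b = 4 and b = 16.
Check: U(16, 2) = 26.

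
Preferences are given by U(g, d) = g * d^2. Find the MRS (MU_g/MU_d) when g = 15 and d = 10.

MU_g = d^2 and MU_d = 2·g·d.
MRS = MU_g/MU_d = (1/2)·d/g.
At (15, 10): MRS = 1/3.
So at (15, 10) the consumer would give up 1/3 units of d for one more unit of g.

MRS = 1/3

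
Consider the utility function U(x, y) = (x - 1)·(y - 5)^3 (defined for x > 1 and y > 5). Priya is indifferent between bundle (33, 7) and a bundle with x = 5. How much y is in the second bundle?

y = 9

U(33, 7) = 256.
Set U(5, y) = 256 and solve.
With x = 5: (5 − 1) = 4, so (y − 5)^3 = 256/4 = 64.
Taking the cube root (with y > 5): y − 5 = 4, so y = 9.
Check: U(5, 9) = 256.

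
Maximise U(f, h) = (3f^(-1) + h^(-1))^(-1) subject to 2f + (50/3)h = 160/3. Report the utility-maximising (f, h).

For CES with ρ = -1, MRS = (3/1)·(h/f)^2.
Tangency: set MRS = p_f/p_h = 2/(50/3) = 3/25.
So (h/f)^2 = 1/25; taking the square root, h/f = 0.2, i.e. h = 0.2·f.
Substitute into the budget 2·f + (50/3)·h = 160/3: (16/3)·f = 160/3, so f* = 10 and h* = 0.2·10 = 2.

f* = 10, h* = 2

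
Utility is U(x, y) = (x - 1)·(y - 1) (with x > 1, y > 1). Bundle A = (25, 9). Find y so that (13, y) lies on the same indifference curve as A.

y = 17

U(25, 9) = 192.
Set U(13, y) = 192 and solve.
With x = 13: (13 − 1) = 12, so (y − 1) = 192/12 = 16.
So y = 1 + 16 = 17.
Check: U(13, 17) = 192.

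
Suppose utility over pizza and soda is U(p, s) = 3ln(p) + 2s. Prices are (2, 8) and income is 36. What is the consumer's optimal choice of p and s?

MU_p = 3/p, MU_s = 2.
MRS = 3/p ÷ 2.
Tangency: set MRS = p_p/p_s = 2/8 = 0.25.
MRS depends only on p: 1.5/p = 0.25 ⇒ p* = 1.5/0.25 = 6.
From the budget, 8·s = 36 − 2·6 = 24, so s* = 3.

p* = 6, s* = 3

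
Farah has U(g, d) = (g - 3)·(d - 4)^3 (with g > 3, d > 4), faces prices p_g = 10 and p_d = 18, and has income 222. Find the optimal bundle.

g* = 6, d* = 9

MU_g = (d−4)^3, MU_d = 3·(g−3)·(d−4)^2.
MRS = (1/3)·(d−4)/(g−3).
Tangency: set MRS = p_g/p_d = 10/18 = 5/9.
So (1/3)·(d − 4)/(g − 3) = 5/9, i.e. (d − 4) = (5/3)·(g − 3).
Rewrite the budget in excess-of-subsistence terms: 10·(g − 3) + 18·(d − 4) = 222 − 10·3 − 18·4 = 120.
Substituting, 40·(g − 3) = 120, so g − 3 = 3 and g* = 6.
Then d − 4 = (5/3)·3 = 5, so d* = 9.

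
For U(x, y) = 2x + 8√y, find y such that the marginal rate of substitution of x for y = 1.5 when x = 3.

MU_x = 2, MU_y = 8/(2√y).
MRS = 2 ÷ (8/(2√y)).
MRS depends only on y: 0.5·√y = 1.5 ⇒ √y = 1.5/0.5 = 3 ⇒ y = 9.

y = 9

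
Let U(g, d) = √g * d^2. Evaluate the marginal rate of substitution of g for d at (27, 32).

MU_g = 0.5·g^(-0.5)·d^2 and MU_d = 2·√g·d.
MRS = MU_g/MU_d = (0.25)·d/g.
At (27, 32): MRS = 8/27.
That is, one extra unit of g is worth 8/27 units of d at the margin.

MRS = 8/27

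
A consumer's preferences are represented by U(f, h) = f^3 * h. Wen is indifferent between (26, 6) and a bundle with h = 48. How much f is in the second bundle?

U(26, 6) = 105456.
Set U(f, 48) = 105456 and solve.
With h = 48: f^3 = 105456/48 = 2197; taking the cube root, f = 13.
Check: U(13, 48) = 105456.

f = 13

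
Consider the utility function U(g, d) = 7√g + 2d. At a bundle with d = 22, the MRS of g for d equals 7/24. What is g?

MU_g = 7/(2√g), MU_d = 2.
MRS = 7/(2√g) ÷ 2.
MRS depends only on g: 1.75/√g = 7/24 ⇒ √g = 1.75/(7/24) = 6 ⇒ g = 36.

g = 36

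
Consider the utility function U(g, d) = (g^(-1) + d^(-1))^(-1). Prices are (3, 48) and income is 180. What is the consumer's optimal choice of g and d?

g* = 12, d* = 3

For CES with ρ = -1, MRS = (d/g)^2.
Tangency: set MRS = p_g/p_d = 3/48 = 1/16.
So (d/g)^2 = 1/16; taking the square root, d/g = 0.25, i.e. d = 0.25·g.
Substitute into the budget 3·g + 48·d = 180: 15·g = 180, so g* = 12 and d* = 0.25·12 = 3.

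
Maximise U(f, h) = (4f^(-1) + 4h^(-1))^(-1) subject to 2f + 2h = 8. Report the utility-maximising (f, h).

f* = 2, h* = 2

For CES with ρ = -1, MRS = (h/f)^2.
Tangency: set MRS = p_f/p_h = 2/2 = 1.
So (h/f)^2 = 1; taking the square root, h/f = 1, i.e. h = f.
Substitute into the budget 2·f + 2·h = 8: 4·f = 8, so f* = 2 and h* = 2.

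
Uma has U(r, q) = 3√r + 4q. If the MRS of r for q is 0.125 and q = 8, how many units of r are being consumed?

r = 9

MU_r = 3/(2√r), MU_q = 4.
MRS = 3/(2√r) ÷ 4.
MRS depends only on r: 0.375/√r = 0.125 ⇒ √r = 0.375/0.125 = 3 ⇒ r = 9.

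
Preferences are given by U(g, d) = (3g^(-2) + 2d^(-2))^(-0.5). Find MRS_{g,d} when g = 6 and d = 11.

MRS = 1331/144

For CES with ρ = -2, MRS = (3/2)·(d/g)^3.
At (6, 11): MRS = 1331/144.
That is, one extra unit of g is worth 1331/144 units of d at the margin.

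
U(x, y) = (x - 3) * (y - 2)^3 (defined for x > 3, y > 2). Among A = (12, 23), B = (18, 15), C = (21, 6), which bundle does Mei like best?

Evaluate utility at each bundle:
U(A) = 83349.
U(B) = 32955.
U(C) = 1152.
Highest utility is A, so A ≻ B ≻ C.

Bundle A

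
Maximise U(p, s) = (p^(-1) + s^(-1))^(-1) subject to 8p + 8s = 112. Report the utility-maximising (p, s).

For CES with ρ = -1, MRS = (s/p)^2.
Tangency: set MRS = p_p/p_s = 8/8 = 1.
So (s/p)^2 = 1; taking the square root, s/p = 1, i.e. s = p.
Substitute into the budget 8·p + 8·s = 112: 16·p = 112, so p* = 7 and s* = 7.

p* = 7, s* = 7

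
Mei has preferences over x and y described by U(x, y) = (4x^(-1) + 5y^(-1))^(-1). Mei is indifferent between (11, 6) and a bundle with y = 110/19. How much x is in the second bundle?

U depends on (x, y) only through S = 4x^(-1) + 5y^(-1), so equal utility means equal S. At (11, 6): S = 79/66.
With y = 110/19: 5·(110/19)^(-1) = 19/22, so 4x^(-1) = 79/66 − 19/22 = 1/3, i.e. x^(-1) = 1/12.
Hence x = 1/(1/12) = 12.
Check: U(12, 110/19) = 0.8354.

x = 12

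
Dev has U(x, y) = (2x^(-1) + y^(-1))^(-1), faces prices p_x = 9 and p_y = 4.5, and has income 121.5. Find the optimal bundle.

x* = 9, y* = 9

For CES with ρ = -1, MRS = (2/1)·(y/x)^2.
Tangency: set MRS = p_x/p_y = 9/4.5 = 2.
So (y/x)^2 = 1; taking the square root, y/x = 1, i.e. y = x.
Substitute into the budget 9·x + 4.5·y = 121.5: 13.5·x = 121.5, so x* = 9 and y* = 9.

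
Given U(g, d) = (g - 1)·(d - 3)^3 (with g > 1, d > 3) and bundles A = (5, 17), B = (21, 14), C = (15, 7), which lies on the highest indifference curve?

Bundle B

Evaluate utility at each bundle:
U(A) = 10976.
U(B) = 26620.
U(C) = 896.
Highest utility is B, so B ≻ A ≻ C.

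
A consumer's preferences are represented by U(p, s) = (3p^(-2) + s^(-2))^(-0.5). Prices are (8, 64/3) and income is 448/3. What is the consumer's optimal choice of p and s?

For CES with ρ = -2, MRS = (3/1)·(s/p)^3.
Tangency: set MRS = p_p/p_s = 8/(64/3) = 0.375.
So (s/p)^3 = 0.125; taking the cube root, s/p = 0.5, i.e. s = 0.5·p.
Substitute into the budget 8·p + (64/3)·s = 448/3: (56/3)·p = 448/3, so p* = 8 and s* = 0.5·8 = 4.

p* = 8, s* = 4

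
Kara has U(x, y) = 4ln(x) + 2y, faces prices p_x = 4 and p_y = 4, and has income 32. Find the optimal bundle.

x* = 2, y* = 6

MU_x = 4/x, MU_y = 2.
MRS = 4/x ÷ 2.
Tangency: set MRS = p_x/p_y = 4/4 = 1.
MRS depends only on x: 2/x = 1 ⇒ x* = 2/1 = 2.
From the budget, 4·y = 32 − 4·2 = 24, so y* = 6.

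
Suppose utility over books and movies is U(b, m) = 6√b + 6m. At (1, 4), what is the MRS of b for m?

MU_b = 6/(2√b), MU_m = 6.
MRS = 6/(2√b) ÷ 6.
At (1, 4): MRS = 0.5.
That is, one extra unit of b is worth 0.5 units of m at the margin.

MRS = 0.5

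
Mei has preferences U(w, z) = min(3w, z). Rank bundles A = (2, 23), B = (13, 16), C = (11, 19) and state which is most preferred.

Evaluate utility at each bundle:
U(A) = 6.
U(B) = 16.
U(C) = 19.
Highest utility is C, so C ≻ B ≻ A.

Bundle C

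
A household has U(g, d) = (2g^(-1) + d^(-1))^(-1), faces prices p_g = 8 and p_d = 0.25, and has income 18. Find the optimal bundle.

g* = 2, d* = 8

For CES with ρ = -1, MRS = (2/1)·(d/g)^2.
Tangency: set MRS = p_g/p_d = 8/0.25 = 32.
So (d/g)^2 = 16; taking the square root, d/g = 4, i.e. d = 4·g.
Substitute into the budget 8·g + 0.25·d = 18: 9·g = 18, so g* = 2 and d* = 4·2 = 8.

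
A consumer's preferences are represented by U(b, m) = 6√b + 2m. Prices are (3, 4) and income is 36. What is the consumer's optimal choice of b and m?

MU_b = 6/(2√b), MU_m = 2.
MRS = 6/(2√b) ÷ 2.
Tangency: set MRS = p_b/p_m = 3/4 = 0.75.
MRS depends only on b: 1.5/√b = 0.75 ⇒ √b = 1.5/0.75 = 2 ⇒ b* = 4.
From the budget, 4·m = 36 − 3·4 = 24, so m* = 6.

b* = 4, m* = 6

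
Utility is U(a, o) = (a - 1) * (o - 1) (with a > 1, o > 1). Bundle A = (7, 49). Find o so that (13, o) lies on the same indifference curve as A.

U(7, 49) = 288.
Set U(13, o) = 288 and solve.
With a = 13: (13 − 1) = 12, so (o − 1) = 288/12 = 24.
So o = 1 + 24 = 25.
Check: U(13, 25) = 288.

o = 25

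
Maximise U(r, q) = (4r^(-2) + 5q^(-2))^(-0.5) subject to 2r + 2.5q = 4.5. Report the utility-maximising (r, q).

r* = 1, q* = 1

For CES with ρ = -2, MRS = (4/5)·(q/r)^3.
Tangency: set MRS = p_r/p_q = 2/2.5 = 0.8.
So (q/r)^3 = 1; taking the cube root, q/r = 1, i.e. q = r.
Substitute into the budget 2·r + 2.5·q = 4.5: 4.5·r = 4.5, so r* = 1 and q* = 1.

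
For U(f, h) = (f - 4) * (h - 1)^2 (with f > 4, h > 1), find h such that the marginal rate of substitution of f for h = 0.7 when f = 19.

h = 22

MU_f = (h−1)^2, MU_h = 2·(f−4)·(h−1).
MRS = (1/2)·(h−1)/(f−4).
Substitute f = 19: MRS = (h − 1)/30. Setting this equal to 0.7 gives h − 1 = 0.7·30 = 21, so h = 22.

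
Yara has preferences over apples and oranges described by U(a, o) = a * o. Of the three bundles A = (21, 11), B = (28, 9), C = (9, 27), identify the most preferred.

Evaluate utility at each bundle:
U(A) = 231.
U(B) = 252.
U(C) = 243.
Highest utility is B, so B ≻ C ≻ A.

Bundle B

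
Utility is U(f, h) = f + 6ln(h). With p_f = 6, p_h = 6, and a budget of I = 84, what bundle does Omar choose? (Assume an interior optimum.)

MU_f = 1, MU_h = 6/h.
MRS = 1 ÷ (6/h).
Tangency: set MRS = p_f/p_h = 6/6 = 1.
MRS depends only on h: (1/6)·h = 1 ⇒ h* = 1/(1/6) = 6.
From the budget, 6·f = 84 − 6·6 = 48, so f* = 8.

f* = 8, h* = 6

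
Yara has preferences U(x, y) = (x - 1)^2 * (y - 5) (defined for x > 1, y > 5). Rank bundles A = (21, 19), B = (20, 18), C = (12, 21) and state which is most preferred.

Bundle A

Evaluate utility at each bundle:
U(A) = 5600.
U(B) = 4693.
U(C) = 1936.
Highest utility is A, so A ≻ B ≻ C.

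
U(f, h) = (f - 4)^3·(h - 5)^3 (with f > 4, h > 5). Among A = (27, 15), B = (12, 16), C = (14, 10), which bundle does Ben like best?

Evaluate utility at each bundle:
U(A) = 12167000.
U(B) = 681472.
U(C) = 125000.
Highest utility is A, so A ≻ B ≻ C.

Bundle A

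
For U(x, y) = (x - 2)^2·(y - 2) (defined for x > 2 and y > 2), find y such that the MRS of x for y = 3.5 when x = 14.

MU_x = 2·(x−2)·(y−2), MU_y = (x−2)^2.
MRS = (2/1)·(y−2)/(x−2).
Substitute x = 14: MRS = (y − 2)/6. Setting this equal to 3.5 gives y − 2 = 3.5·6 = 21, so y = 23.

y = 23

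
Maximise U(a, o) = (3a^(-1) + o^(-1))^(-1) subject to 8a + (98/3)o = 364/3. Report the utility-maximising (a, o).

a* = 7, o* = 2

For CES with ρ = -1, MRS = (3/1)·(o/a)^2.
Tangency: set MRS = p_a/p_o = 8/(98/3) = 12/49.
So (o/a)^2 = 4/49; taking the square root, o/a = 2/7, i.e. o = (2/7)·a.
Substitute into the budget 8·a + (98/3)·o = 364/3: (52/3)·a = 364/3, so a* = 7 and o* = (2/7)·7 = 2.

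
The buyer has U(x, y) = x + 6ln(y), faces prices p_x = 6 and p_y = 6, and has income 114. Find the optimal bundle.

MU_x = 1, MU_y = 6/y.
MRS = 1 ÷ (6/y).
Tangency: set MRS = p_x/p_y = 6/6 = 1.
MRS depends only on y: (1/6)·y = 1 ⇒ y* = 1/(1/6) = 6.
From the budget, 6·x = 114 − 6·6 = 78, so x* = 13.

x* = 13, y* = 6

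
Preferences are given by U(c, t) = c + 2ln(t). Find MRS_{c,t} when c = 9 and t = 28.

MU_c = 1, MU_t = 2/t.
MRS = 1 ÷ (2/t).
At (9, 28): MRS = 14.
The indifference curve has slope −14 at this bundle.

MRS = 14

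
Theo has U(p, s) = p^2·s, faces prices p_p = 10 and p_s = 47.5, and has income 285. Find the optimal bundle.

MU_p = 2·p·s and MU_s = p^2.
MRS = MU_p/MU_s = (2/1)·s/p.
Tangency: set MRS = p_p/p_s = 10/47.5 = 4/19.
So (2/1)·s/p = 4/19, i.e. s = (2/19)·p.
Substitute into the budget 10·p + 47.5·s = 285: 15·p = 285, so p* = 19.
Then s* = (2/19)·19 = 2.

p* = 19, s* = 2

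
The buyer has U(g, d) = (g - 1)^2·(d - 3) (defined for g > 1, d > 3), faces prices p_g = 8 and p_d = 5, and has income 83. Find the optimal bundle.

MU_g = 2·(g−1)·(d−3), MU_d = (g−1)^2.
MRS = (2/1)·(d−3)/(g−1).
Tangency: set MRS = p_g/p_d = 8/5 = 1.6.
So (2/1)·(d − 3)/(g − 1) = 1.6, i.e. (d − 3) = 0.8·(g − 1).
Rewrite the budget in excess-of-subsistence terms: 8·(g − 1) + 5·(d − 3) = 83 − 8·1 − 5·3 = 60.
Substituting, 12·(g − 1) = 60, so g − 1 = 5 and g* = 6.
Then d − 3 = 0.8·5 = 4, so d* = 7.

g* = 6, d* = 7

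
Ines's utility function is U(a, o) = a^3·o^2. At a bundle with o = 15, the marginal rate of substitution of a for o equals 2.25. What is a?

a = 10

MU_a = 3·a^2·o^2 and MU_o = 2·a^3·o.
MRS = MU_a/MU_o = (3/2)·o/a.
Substitute o = 15: MRS = 22.5/a. Setting 22.5/a = 2.25 gives a = 22.5/2.25 = 10.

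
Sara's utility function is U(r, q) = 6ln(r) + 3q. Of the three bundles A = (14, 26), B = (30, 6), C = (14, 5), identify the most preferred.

Bundle A

Evaluate utility at each bundle:
U(A) = 93.834.
U(B) = 38.407.
U(C) = 30.834.
Highest utility is A, so A ≻ B ≻ C.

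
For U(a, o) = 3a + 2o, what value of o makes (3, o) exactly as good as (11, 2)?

U(11, 2) = 37.
Set U(3, o) = 37 and solve.
3·3 + 2o = 37 ⇒ 2o = 28 ⇒ o = 14.
Check: U(3, 14) = 37.

o = 14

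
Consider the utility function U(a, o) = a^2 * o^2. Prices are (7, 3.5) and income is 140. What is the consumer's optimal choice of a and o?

a* = 10, o* = 20

MU_a = 2·a·o^2 and MU_o = 2·a^2·o.
MRS = MU_a/MU_o = o/a.
Tangency: set MRS = p_a/p_o = 7/3.5 = 2.
So o/a = 2, i.e. o = 2·a.
Substitute into the budget 7·a + 3.5·o = 140: 14·a = 140, so a* = 10.
Then o* = 2·10 = 20.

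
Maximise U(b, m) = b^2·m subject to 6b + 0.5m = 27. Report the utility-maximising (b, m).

b* = 3, m* = 18

MU_b = 2·b·m and MU_m = b^2.
MRS = MU_b/MU_m = (2/1)·m/b.
Tangency: set MRS = p_b/p_m = 6/0.5 = 12.
So (2/1)·m/b = 12, i.e. m = 6·b.
Substitute into the budget 6·b + 0.5·m = 27: 9·b = 27, so b* = 3.
Then m* = 6·3 = 18.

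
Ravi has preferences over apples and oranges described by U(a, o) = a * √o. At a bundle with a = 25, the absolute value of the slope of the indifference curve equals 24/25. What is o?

o = 12

MU_a = √o and MU_o = 0.5·a·o^(-0.5).
MRS = MU_a/MU_o = (2)·o/a.
Substitute a = 25: MRS = o/12.5. Setting o/12.5 = 24/25 gives o = (24/25)·12.5 = 12.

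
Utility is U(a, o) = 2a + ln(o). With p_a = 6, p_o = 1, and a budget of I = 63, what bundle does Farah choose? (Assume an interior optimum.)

MU_a = 2, MU_o = 1/o.
MRS = 2 ÷ (1/o).
Tangency: set MRS = p_a/p_o = 6/1 = 6.
MRS depends only on o: 2·o = 6 ⇒ o* = 6/2 = 3.
From the budget, 6·a = 63 − 1·3 = 60, so a* = 10.

a* = 10, o* = 3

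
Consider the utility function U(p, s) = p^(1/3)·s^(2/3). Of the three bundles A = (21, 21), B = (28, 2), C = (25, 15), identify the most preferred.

Bundle A

Evaluate utility at each bundle:
U(A) = 21.000.
U(B) = 4.820.
U(C) = 17.784.
Highest utility is A, so A ≻ C ≻ B.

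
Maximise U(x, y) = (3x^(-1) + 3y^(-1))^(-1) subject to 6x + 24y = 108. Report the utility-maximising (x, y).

For CES with ρ = -1, MRS = (y/x)^2.
Tangency: set MRS = p_x/p_y = 6/24 = 0.25.
So (y/x)^2 = 0.25; taking the square root, y/x = 0.5, i.e. y = 0.5·x.
Substitute into the budget 6·x + 24·y = 108: 18·x = 108, so x* = 6 and y* = 0.5·6 = 3.

x* = 6, y* = 3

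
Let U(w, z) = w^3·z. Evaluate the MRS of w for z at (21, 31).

MRS = 31/7

MU_w = 3·w^2·z and MU_z = w^3.
MRS = MU_w/MU_z = (3/1)·z/w.
At (21, 31): MRS = 31/7.
The indifference curve has slope −31/7 at this bundle.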